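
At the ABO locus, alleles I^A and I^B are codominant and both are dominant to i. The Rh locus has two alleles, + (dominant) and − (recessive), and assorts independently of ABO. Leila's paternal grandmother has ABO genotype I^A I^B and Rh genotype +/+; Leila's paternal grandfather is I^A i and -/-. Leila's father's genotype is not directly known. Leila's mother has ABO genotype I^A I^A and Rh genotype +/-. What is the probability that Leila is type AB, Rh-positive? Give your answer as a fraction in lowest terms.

Leila's father's ABO genotype from I^A I^B × I^A i: 1/4 I^A I^A, 1/4 I^A I^B, 1/4 I^A i, 1/4 I^B i.
Crossing each possibility with the mother I^A I^A and summing P(type AB): 1/4·0 + 1/4·1/2 + 1/4·0 + 1/4·1/2 = 1/4.
Similarly for Rh via the father's Rh distribution: P(Rh+) = 3/4.
Independent loci: 1/4 × 3/4 = 3/16.

3/16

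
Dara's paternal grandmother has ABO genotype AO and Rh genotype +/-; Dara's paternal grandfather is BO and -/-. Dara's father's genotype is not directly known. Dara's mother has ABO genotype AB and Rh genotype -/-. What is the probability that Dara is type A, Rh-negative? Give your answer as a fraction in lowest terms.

9/32

Dara's father's ABO genotype from AO × BO: 1/4 AB, 1/4 AO, 1/4 BO, 1/4 OO.
Crossing each possibility with the mother AB and summing P(type A): 1/4·1/4 + 1/4·1/2 + 1/4·1/4 + 1/4·1/2 = 3/8.
Similarly for Rh via the father's Rh distribution: P(Rh-) = 3/4.
Independent loci: 3/8 × 3/4 = 9/32.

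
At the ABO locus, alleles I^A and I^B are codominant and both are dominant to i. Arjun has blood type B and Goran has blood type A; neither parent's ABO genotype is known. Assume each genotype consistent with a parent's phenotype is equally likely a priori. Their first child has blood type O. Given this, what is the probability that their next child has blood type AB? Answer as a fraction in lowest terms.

1/4

Possible genotypes: Arjun ∈ {I^B I^B, I^B i}; Goran ∈ {I^A I^A, I^A i}.
Weight each parental genotype pair by prior × P(type-O child):
  I^B i × I^A i: posterior weight 1; P(next child type AB) = 1/4.
Weighted sum = 1/4.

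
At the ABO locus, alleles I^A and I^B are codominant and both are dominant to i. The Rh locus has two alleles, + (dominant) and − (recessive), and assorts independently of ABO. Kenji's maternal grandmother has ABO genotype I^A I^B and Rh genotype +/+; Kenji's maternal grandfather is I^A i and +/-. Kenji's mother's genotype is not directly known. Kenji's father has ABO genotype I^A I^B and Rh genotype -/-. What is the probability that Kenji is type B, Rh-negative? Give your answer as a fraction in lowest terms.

Kenji's mother's ABO genotype from I^A I^B × I^A i: 1/4 I^A I^A, 1/4 I^A I^B, 1/4 I^A i, 1/4 I^B i.
Crossing each possibility with the father I^A I^B and summing P(type B): 1/4·0 + 1/4·1/4 + 1/4·1/4 + 1/4·1/2 = 1/4.
Similarly for Rh via the mother's Rh distribution: P(Rh-) = 1/4.
Independent loci: 1/4 × 1/4 = 1/16.

1/16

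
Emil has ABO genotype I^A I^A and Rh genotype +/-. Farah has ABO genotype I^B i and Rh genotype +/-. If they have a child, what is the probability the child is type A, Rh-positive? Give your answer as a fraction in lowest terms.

ABO cross I^A I^A × I^B i → offspring phenotypes: 1/2 A, 1/2 AB.
Rh cross +/- × +/- → 3/4 Rh+, 1/4 Rh-.
Independent loci: P(type A, Rh-positive) = 1/2 × 3/4 = 3/8.

3/8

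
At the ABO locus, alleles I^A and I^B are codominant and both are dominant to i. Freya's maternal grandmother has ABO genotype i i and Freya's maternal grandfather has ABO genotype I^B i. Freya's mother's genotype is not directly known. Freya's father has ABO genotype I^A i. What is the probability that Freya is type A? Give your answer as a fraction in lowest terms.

3/8

Freya's mother's ABO genotype from i i × I^B i: 1/2 I^B i, 1/2 i i.
Crossing each possibility with the father I^A i and summing P(type A): 1/2·1/4 + 1/2·1/2 = 3/8.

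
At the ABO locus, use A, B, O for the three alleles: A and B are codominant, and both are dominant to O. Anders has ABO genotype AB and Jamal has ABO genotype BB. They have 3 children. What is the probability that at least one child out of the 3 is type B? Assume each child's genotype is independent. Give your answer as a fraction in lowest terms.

ABO cross AB × BB → 1/2 B, 1/2 AB.
So P(type B) = 1/2 per child.
P(none) = (1/2)^3 = 1/8; P(at least one) = 1 − 1/8 = 7/8.

7/8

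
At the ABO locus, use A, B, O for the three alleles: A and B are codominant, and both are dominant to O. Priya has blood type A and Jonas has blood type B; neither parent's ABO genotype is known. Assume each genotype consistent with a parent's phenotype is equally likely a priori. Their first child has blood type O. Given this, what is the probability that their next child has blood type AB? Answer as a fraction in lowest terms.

1/4

Possible genotypes: Priya ∈ {AA, AO}; Jonas ∈ {BB, BO}.
Weight each parental genotype pair by prior × P(type-O child):
  AO × BO: posterior weight 1; P(next child type AB) = 1/4.
Weighted sum = 1/4.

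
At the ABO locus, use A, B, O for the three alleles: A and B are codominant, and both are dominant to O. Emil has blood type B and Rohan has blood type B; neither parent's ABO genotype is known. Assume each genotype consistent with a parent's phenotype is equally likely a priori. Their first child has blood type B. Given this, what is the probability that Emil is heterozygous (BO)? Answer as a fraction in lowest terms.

Possible genotypes: Emil ∈ {BB, BO}; Rohan ∈ {BB, BO}.
Weight each parental genotype pair by prior × P(type-B child):
  BB × BB: posterior weight 4/15.
  BB × BO: posterior weight 4/15.
  BO × BB: posterior weight 4/15.
  BO × BO: posterior weight 1/5.
Sum the posterior weight over pairs where Emil is BO: 7/15.

7/15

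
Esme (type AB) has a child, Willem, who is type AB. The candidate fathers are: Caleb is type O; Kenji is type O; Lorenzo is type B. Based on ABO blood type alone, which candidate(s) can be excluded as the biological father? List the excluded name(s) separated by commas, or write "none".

A candidate is excluded only if no genotype consistent with his phenotype could produce a type AB child with a type AB mother.
Caleb (type O): no genotype consistent with that phenotype can produce a type-AB child with a type-AB mother.
Kenji (type O): no genotype consistent with that phenotype can produce a type-AB child with a type-AB mother.

Caleb, Kenji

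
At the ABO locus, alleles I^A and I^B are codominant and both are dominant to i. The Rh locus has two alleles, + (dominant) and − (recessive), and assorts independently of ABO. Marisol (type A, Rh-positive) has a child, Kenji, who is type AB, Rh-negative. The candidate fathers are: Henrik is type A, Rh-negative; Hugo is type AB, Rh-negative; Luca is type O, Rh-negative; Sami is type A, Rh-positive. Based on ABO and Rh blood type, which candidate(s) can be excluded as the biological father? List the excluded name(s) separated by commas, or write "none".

Henrik, Luca, Sami

A candidate is excluded only if no genotype consistent with his phenotype could produce a type AB, Rh-negative child with a type A, Rh-positive mother.
Henrik (type A, Rh-): no genotype consistent with that phenotype can produce a type-AB Rh- child with a type-A mother.
Luca (type O, Rh-): no genotype consistent with that phenotype can produce a type-AB Rh- child with a type-A mother.
Sami (type A, Rh+): no genotype consistent with that phenotype can produce a type-AB Rh- child with a type-A mother.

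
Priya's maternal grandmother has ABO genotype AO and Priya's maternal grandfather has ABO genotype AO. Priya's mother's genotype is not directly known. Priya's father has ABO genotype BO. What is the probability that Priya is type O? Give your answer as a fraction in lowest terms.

1/4

Priya's mother's ABO genotype from AO × AO: 1/4 AA, 1/2 AO, 1/4 OO.
Crossing each possibility with the father BO and summing P(type O): 1/4·0 + 1/2·1/4 + 1/4·1/2 = 1/4.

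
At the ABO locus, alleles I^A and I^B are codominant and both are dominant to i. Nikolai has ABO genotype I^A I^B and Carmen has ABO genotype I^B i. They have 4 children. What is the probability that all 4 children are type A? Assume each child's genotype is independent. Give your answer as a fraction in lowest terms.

ABO cross I^A I^B × I^B i → 1/4 A, 1/2 B, 1/4 AB.
So P(type A) = 1/4 per child.
All 4 independent: (1/4)^4 = 1/256.

1/256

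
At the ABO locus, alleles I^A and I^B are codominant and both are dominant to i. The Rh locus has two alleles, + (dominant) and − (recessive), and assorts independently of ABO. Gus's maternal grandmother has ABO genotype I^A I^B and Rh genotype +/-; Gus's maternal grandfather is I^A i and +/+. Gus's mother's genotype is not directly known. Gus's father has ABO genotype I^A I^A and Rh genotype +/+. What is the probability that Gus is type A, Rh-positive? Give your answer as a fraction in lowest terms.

Gus's mother's ABO genotype from I^A I^B × I^A i: 1/4 I^A I^A, 1/4 I^A I^B, 1/4 I^A i, 1/4 I^B i.
Crossing each possibility with the father I^A I^A and summing P(type A): 1/4·1 + 1/4·1/2 + 1/4·1 + 1/4·1/2 = 3/4.
Similarly for Rh via the mother's Rh distribution: P(Rh+) = 1.
Independent loci: 3/4 × 1 = 3/4.

3/4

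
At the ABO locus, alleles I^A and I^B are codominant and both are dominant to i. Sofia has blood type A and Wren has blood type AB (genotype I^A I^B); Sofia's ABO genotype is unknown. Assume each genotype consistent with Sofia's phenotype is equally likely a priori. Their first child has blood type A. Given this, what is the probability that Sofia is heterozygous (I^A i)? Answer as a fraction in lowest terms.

1/2

Possible genotypes: Sofia ∈ {I^A I^A, I^A i}; Wren ∈ {I^A I^B}.
Weight each parental genotype pair by prior × P(type-A child):
  I^A I^A × I^A I^B: posterior weight 1/2.
  I^A i × I^A I^B: posterior weight 1/2.
Sum the posterior weight over pairs where Sofia is I^A i: 1/2.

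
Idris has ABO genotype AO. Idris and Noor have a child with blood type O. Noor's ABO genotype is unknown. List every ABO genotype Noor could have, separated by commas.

For each candidate genotype of Noor, check whether crossing it with AO can produce every observed child phenotype.
  AA → possible child types {A} ✗
  AB → possible child types {A, B, AB} ✗
  AO → possible child types {O, A} ✓
  BB → possible child types {B, AB} ✗
  BO → possible child types {O, A, B, AB} ✓
  OO → possible child types {O, A} ✓

AO, BO, OO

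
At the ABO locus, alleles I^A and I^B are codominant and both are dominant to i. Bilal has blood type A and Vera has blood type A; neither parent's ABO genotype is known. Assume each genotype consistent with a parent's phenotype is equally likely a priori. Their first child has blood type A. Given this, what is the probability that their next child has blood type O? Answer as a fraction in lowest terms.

1/20

Possible genotypes: Bilal ∈ {I^A I^A, I^A i}; Vera ∈ {I^A I^A, I^A i}.
Weight each parental genotype pair by prior × P(type-A child):
  I^A I^A × I^A I^A: posterior weight 4/15; P(next child type O) = 0.
  I^A I^A × I^A i: posterior weight 4/15; P(next child type O) = 0.
  I^A i × I^A I^A: posterior weight 4/15; P(next child type O) = 0.
  I^A i × I^A i: posterior weight 1/5; P(next child type O) = 1/4.
Weighted sum = 1/20.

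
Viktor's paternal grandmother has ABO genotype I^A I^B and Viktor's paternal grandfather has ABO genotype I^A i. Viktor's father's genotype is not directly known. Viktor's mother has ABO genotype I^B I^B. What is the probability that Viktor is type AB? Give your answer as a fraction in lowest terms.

Viktor's father's ABO genotype from I^A I^B × I^A i: 1/4 I^A I^A, 1/4 I^A I^B, 1/4 I^A i, 1/4 I^B i.
Crossing each possibility with the mother I^B I^B and summing P(type AB): 1/4·1 + 1/4·1/2 + 1/4·1/2 + 1/4·0 = 1/2.

1/2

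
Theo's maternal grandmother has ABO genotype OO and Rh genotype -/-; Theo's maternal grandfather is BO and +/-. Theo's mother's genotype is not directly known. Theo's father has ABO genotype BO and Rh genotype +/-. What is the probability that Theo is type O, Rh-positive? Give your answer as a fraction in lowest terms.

Theo's mother's ABO genotype from OO × BO: 1/2 BO, 1/2 OO.
Crossing each possibility with the father BO and summing P(type O): 1/2·1/4 + 1/2·1/2 = 3/8.
Similarly for Rh via the mother's Rh distribution: P(Rh+) = 5/8.
Independent loci: 3/8 × 5/8 = 15/64.

15/64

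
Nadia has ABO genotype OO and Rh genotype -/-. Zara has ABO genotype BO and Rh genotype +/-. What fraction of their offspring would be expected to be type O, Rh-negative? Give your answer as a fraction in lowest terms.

ABO cross OO × BO → offspring phenotypes: 1/2 O, 1/2 B.
Rh cross -/- × +/- → 1/2 Rh+, 1/2 Rh-.
Independent loci: P(type O, Rh-negative) = 1/2 × 1/2 = 1/4.

1/4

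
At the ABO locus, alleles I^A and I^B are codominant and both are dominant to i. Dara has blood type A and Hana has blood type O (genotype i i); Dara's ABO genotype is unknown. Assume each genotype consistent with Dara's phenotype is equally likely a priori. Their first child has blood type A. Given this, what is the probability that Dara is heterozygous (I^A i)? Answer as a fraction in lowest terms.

Possible genotypes: Dara ∈ {I^A I^A, I^A i}; Hana ∈ {i i}.
Weight each parental genotype pair by prior × P(type-A child):
  I^A I^A × i i: posterior weight 2/3.
  I^A i × i i: posterior weight 1/3.
Sum the posterior weight over pairs where Dara is I^A i: 1/3.

1/3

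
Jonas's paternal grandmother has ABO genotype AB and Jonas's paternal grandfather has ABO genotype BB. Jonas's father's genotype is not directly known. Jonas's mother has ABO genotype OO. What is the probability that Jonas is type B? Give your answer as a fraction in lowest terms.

3/4

Jonas's father's ABO genotype from AB × BB: 1/2 AB, 1/2 BB.
Crossing each possibility with the mother OO and summing P(type B): 1/2·1/2 + 1/2·1 = 3/4.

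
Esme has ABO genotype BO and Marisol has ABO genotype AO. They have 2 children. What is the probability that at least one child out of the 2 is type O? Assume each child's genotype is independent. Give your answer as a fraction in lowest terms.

ABO cross BO × AO → 1/4 O, 1/4 A, 1/4 B, 1/4 AB.
So P(type O) = 1/4 per child.
P(none) = (3/4)^2 = 9/16; P(at least one) = 1 − 9/16 = 7/16.

7/16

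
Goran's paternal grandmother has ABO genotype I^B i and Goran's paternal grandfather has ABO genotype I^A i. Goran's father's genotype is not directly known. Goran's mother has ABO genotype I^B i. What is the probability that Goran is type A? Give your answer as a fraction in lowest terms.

1/8

Goran's father's ABO genotype from I^B i × I^A i: 1/4 I^A I^B, 1/4 I^A i, 1/4 I^B i, 1/4 i i.
Crossing each possibility with the mother I^B i and summing P(type A): 1/4·1/4 + 1/4·1/4 + 1/4·0 + 1/4·0 = 1/8.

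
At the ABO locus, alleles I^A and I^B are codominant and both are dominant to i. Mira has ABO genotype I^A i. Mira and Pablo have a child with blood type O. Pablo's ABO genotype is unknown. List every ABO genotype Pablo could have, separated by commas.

For each candidate genotype of Pablo, check whether crossing it with I^A i can produce every observed child phenotype.
  I^A I^A → possible child types {A} ✗
  I^A I^B → possible child types {A, B, AB} ✗
  I^A i → possible child types {O, A} ✓
  I^B I^B → possible child types {B, AB} ✗
  I^B i → possible child types {O, A, B, AB} ✓
  i i → possible child types {O, A} ✓

I^A i, I^B i, i i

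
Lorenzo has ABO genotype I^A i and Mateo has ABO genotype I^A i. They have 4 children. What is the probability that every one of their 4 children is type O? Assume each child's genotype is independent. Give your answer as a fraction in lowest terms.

1/256

ABO cross I^A i × I^A i → 1/4 O, 3/4 A.
So P(type O) = 1/4 per child.
All 4 independent: (1/4)^4 = 1/256.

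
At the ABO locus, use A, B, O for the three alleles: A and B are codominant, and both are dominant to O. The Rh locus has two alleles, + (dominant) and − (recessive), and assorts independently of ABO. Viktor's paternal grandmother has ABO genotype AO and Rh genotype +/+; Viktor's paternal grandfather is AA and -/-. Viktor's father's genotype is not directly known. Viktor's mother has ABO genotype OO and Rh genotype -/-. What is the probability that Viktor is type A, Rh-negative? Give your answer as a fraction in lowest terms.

Viktor's father's ABO genotype from AO × AA: 1/2 AA, 1/2 AO.
Crossing each possibility with the mother OO and summing P(type A): 1/2·1 + 1/2·1/2 = 3/4.
Similarly for Rh via the father's Rh distribution: P(Rh-) = 1/2.
Independent loci: 3/4 × 1/2 = 3/8.

3/8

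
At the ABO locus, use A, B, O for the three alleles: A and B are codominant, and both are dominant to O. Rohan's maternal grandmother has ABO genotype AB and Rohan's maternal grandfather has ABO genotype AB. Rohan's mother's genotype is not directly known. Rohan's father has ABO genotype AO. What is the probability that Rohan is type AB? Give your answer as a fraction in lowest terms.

Rohan's mother's ABO genotype from AB × AB: 1/4 AA, 1/2 AB, 1/4 BB.
Crossing each possibility with the father AO and summing P(type AB): 1/4·0 + 1/2·1/4 + 1/4·1/2 = 1/4.

1/4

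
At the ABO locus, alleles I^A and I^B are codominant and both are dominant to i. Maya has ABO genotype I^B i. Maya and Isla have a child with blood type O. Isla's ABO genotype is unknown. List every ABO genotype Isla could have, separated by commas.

I^A i, I^B i, i i

For each candidate genotype of Isla, check whether crossing it with I^B i can produce every observed child phenotype.
  I^A I^A → possible child types {A, AB} ✗
  I^A I^B → possible child types {A, B, AB} ✗
  I^A i → possible child types {O, A, B, AB} ✓
  I^B I^B → possible child types {B} ✗
  I^B i → possible child types {O, B} ✓
  i i → possible child types {O, B} ✓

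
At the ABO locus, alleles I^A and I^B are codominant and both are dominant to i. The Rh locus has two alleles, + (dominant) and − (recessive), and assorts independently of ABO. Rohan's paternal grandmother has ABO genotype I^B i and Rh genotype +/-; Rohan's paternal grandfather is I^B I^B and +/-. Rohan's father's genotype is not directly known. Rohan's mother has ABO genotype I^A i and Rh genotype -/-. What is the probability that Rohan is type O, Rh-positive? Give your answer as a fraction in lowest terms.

1/16

Rohan's father's ABO genotype from I^B i × I^B I^B: 1/2 I^B I^B, 1/2 I^B i.
Crossing each possibility with the mother I^A i and summing P(type O): 1/2·0 + 1/2·1/4 = 1/8.
Similarly for Rh via the father's Rh distribution: P(Rh+) = 1/2.
Independent loci: 1/8 × 1/2 = 1/16.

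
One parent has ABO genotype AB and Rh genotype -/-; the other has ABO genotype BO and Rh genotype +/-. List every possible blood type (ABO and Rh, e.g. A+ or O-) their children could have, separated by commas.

A+, A-, B+, B-, AB+, AB-

Gametes from AB × BO give offspring ABO genotypes AB, AO, BB, BO, i.e. phenotypes A, B, AB.
Rh cross -/- × +/- → phenotypes Rh+, Rh-.
Combining independently: A+, A-, B+, B-, AB+, AB-.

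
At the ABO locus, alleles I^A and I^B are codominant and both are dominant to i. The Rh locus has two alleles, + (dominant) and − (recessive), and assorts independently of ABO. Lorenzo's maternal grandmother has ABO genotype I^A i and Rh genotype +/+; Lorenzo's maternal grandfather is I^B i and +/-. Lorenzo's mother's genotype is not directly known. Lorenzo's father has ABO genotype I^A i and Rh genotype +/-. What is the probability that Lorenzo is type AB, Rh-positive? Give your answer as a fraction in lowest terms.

Lorenzo's mother's ABO genotype from I^A i × I^B i: 1/4 I^A I^B, 1/4 I^A i, 1/4 I^B i, 1/4 i i.
Crossing each possibility with the father I^A i and summing P(type AB): 1/4·1/4 + 1/4·0 + 1/4·1/4 + 1/4·0 = 1/8.
Similarly for Rh via the mother's Rh distribution: P(Rh+) = 7/8.
Independent loci: 1/8 × 7/8 = 7/64.

7/64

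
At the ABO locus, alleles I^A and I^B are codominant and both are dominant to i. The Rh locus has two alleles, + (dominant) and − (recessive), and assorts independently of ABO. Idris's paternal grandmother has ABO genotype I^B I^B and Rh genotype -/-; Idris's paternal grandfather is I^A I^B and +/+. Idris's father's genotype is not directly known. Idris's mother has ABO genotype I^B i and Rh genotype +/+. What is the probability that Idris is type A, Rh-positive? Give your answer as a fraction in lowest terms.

1/8

Idris's father's ABO genotype from I^B I^B × I^A I^B: 1/2 I^A I^B, 1/2 I^B I^B.
Crossing each possibility with the mother I^B i and summing P(type A): 1/2·1/4 + 1/2·0 = 1/8.
Similarly for Rh via the father's Rh distribution: P(Rh+) = 1.
Independent loci: 1/8 × 1 = 1/8.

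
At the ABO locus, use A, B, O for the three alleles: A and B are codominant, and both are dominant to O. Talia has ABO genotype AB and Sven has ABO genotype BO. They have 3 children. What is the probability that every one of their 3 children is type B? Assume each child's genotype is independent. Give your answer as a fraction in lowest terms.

ABO cross AB × BO → 1/4 A, 1/2 B, 1/4 AB.
So P(type B) = 1/2 per child.
All 3 independent: (1/2)^3 = 1/8.

1/8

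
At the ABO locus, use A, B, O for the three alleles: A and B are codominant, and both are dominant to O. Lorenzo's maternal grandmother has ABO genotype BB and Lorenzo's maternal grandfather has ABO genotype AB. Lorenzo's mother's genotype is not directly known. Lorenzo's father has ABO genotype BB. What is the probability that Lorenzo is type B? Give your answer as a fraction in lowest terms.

Lorenzo's mother's ABO genotype from BB × AB: 1/2 AB, 1/2 BB.
Crossing each possibility with the father BB and summing P(type B): 1/2·1/2 + 1/2·1 = 3/4.

3/4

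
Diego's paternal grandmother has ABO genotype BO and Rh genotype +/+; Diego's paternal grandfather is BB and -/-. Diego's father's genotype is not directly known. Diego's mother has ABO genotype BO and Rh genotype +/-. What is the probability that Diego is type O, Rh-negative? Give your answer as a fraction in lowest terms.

1/32

Diego's father's ABO genotype from BO × BB: 1/2 BB, 1/2 BO.
Crossing each possibility with the mother BO and summing P(type O): 1/2·0 + 1/2·1/4 = 1/8.
Similarly for Rh via the father's Rh distribution: P(Rh-) = 1/4.
Independent loci: 1/8 × 1/4 = 1/32.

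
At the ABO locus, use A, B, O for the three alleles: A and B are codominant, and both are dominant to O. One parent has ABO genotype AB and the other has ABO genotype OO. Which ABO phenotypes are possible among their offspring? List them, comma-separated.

A, B

Gametes from AB × OO give offspring ABO genotypes AO, BO, i.e. phenotypes A, B.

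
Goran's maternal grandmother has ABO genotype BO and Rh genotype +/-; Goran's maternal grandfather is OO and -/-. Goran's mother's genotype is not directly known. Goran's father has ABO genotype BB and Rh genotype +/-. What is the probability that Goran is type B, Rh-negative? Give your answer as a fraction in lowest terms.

3/8

Goran's mother's ABO genotype from BO × OO: 1/2 BO, 1/2 OO.
Crossing each possibility with the father BB and summing P(type B): 1/2·1 + 1/2·1 = 1.
Similarly for Rh via the mother's Rh distribution: P(Rh-) = 3/8.
Independent loci: 1 × 3/8 = 3/8.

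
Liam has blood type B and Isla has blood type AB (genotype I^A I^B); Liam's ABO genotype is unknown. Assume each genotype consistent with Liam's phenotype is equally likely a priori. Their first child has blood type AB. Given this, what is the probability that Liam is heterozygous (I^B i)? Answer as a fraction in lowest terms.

1/3

Possible genotypes: Liam ∈ {I^B I^B, I^B i}; Isla ∈ {I^A I^B}.
Weight each parental genotype pair by prior × P(type-AB child):
  I^B I^B × I^A I^B: posterior weight 2/3.
  I^B i × I^A I^B: posterior weight 1/3.
Sum the posterior weight over pairs where Liam is I^B i: 1/3.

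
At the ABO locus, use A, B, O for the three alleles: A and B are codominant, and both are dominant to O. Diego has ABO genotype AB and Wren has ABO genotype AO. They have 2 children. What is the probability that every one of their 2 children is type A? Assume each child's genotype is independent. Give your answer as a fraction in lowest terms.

ABO cross AB × AO → 1/2 A, 1/4 B, 1/4 AB.
So P(type A) = 1/2 per child.
All 2 independent: (1/2)^2 = 1/4.

1/4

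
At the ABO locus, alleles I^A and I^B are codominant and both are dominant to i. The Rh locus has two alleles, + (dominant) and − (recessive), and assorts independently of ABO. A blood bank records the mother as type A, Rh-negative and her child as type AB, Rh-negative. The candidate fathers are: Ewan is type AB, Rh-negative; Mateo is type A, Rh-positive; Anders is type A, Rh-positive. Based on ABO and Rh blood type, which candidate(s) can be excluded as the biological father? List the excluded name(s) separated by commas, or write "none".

Mateo, Anders

A candidate is excluded only if no genotype consistent with his phenotype could produce a type AB, Rh-negative child with a type A, Rh-negative mother.
Mateo (type A, Rh+): no genotype consistent with that phenotype can produce a type-AB Rh- child with a type-A mother.
Anders (type A, Rh+): no genotype consistent with that phenotype can produce a type-AB Rh- child with a type-A mother.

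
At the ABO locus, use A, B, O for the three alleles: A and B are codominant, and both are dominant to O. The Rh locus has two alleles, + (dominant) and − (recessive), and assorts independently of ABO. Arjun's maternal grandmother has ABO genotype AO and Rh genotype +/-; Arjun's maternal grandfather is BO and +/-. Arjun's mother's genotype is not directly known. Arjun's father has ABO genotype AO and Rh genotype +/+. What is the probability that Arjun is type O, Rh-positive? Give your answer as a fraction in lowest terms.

1/4

Arjun's mother's ABO genotype from AO × BO: 1/4 AB, 1/4 AO, 1/4 BO, 1/4 OO.
Crossing each possibility with the father AO and summing P(type O): 1/4·0 + 1/4·1/4 + 1/4·1/4 + 1/4·1/2 = 1/4.
Similarly for Rh via the mother's Rh distribution: P(Rh+) = 1.
Independent loci: 1/4 × 1 = 1/4.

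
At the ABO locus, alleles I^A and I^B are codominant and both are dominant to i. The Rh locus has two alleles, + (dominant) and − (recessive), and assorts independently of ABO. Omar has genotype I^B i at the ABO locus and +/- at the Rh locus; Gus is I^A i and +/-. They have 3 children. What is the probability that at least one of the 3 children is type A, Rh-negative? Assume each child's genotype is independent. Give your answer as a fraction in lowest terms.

ABO cross I^B i × I^A i → 1/4 O, 1/4 A, 1/4 B, 1/4 AB.
Rh cross +/- × +/- → 3/4 Rh+, 1/4 Rh-; so P(type A, Rh-negative) = 1/4 × 1/4 = 1/16 per child.
P(none) = (15/16)^3 = 3375/4096; P(at least one) = 1 − 3375/4096 = 721/4096.

721/4096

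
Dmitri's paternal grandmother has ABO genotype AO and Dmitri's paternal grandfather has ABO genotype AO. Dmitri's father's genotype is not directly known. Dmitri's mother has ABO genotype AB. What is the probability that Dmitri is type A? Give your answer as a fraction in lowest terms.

Dmitri's father's ABO genotype from AO × AO: 1/4 AA, 1/2 AO, 1/4 OO.
Crossing each possibility with the mother AB and summing P(type A): 1/4·1/2 + 1/2·1/2 + 1/4·1/2 = 1/2.

1/2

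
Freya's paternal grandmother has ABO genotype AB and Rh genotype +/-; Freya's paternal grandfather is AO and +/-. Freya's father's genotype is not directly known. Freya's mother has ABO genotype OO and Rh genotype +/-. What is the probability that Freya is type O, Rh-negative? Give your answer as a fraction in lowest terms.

Freya's father's ABO genotype from AB × AO: 1/4 AA, 1/4 AB, 1/4 AO, 1/4 BO.
Crossing each possibility with the mother OO and summing P(type O): 1/4·0 + 1/4·0 + 1/4·1/2 + 1/4·1/2 = 1/4.
Similarly for Rh via the father's Rh distribution: P(Rh-) = 1/4.
Independent loci: 1/4 × 1/4 = 1/16.

1/16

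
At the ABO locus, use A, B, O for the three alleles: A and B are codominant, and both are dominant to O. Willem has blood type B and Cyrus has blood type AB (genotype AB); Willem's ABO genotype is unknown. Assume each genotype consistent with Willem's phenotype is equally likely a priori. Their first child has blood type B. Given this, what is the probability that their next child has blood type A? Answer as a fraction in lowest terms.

1/8

Possible genotypes: Willem ∈ {BB, BO}; Cyrus ∈ {AB}.
Weight each parental genotype pair by prior × P(type-B child):
  BB × AB: posterior weight 1/2; P(next child type A) = 0.
  BO × AB: posterior weight 1/2; P(next child type A) = 1/4.
Weighted sum = 1/8.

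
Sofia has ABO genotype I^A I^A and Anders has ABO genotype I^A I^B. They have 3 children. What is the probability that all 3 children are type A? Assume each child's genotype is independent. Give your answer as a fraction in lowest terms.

ABO cross I^A I^A × I^A I^B → 1/2 A, 1/2 AB.
So P(type A) = 1/2 per child.
All 3 independent: (1/2)^3 = 1/8.

1/8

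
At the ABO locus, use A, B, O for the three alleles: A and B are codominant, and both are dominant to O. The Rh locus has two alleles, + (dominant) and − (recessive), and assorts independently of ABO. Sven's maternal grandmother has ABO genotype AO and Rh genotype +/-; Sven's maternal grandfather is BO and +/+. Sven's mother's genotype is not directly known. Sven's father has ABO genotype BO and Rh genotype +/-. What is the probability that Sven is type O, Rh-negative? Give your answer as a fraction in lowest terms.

1/32

Sven's mother's ABO genotype from AO × BO: 1/4 AB, 1/4 AO, 1/4 BO, 1/4 OO.
Crossing each possibility with the father BO and summing P(type O): 1/4·0 + 1/4·1/4 + 1/4·1/4 + 1/4·1/2 = 1/4.
Similarly for Rh via the mother's Rh distribution: P(Rh-) = 1/8.
Independent loci: 1/4 × 1/8 = 1/32.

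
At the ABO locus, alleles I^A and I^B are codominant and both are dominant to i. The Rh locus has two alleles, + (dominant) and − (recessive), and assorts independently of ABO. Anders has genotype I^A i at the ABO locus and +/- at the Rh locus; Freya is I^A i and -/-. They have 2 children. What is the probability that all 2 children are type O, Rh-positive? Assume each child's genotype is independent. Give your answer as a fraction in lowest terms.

1/64

ABO cross I^A i × I^A i → 1/4 O, 3/4 A.
Rh cross +/- × -/- → 1/2 Rh+, 1/2 Rh-; so P(type O, Rh-positive) = 1/4 × 1/2 = 1/8 per child.
All 2 independent: (1/8)^2 = 1/64.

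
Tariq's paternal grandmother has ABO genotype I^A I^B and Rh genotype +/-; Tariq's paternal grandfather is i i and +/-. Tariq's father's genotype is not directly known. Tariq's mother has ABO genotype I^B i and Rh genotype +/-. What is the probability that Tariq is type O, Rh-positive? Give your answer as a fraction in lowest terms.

3/16

Tariq's father's ABO genotype from I^A I^B × i i: 1/2 I^A i, 1/2 I^B i.
Crossing each possibility with the mother I^B i and summing P(type O): 1/2·1/4 + 1/2·1/4 = 1/4.
Similarly for Rh via the father's Rh distribution: P(Rh+) = 3/4.
Independent loci: 1/4 × 3/4 = 3/16.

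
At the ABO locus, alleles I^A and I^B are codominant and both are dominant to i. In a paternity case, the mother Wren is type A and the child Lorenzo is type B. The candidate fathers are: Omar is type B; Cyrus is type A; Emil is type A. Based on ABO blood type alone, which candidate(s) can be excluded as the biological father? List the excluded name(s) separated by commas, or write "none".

Cyrus, Emil

A candidate is excluded only if no genotype consistent with his phenotype could produce a type B child with a type A mother.
Cyrus (type A): no genotype consistent with that phenotype can produce a type-B child with a type-A mother.
Emil (type A): no genotype consistent with that phenotype can produce a type-B child with a type-A mother.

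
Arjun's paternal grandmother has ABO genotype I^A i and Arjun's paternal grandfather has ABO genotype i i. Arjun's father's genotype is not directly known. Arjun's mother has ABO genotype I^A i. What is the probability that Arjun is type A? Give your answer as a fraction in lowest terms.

5/8

Arjun's father's ABO genotype from I^A i × i i: 1/2 I^A i, 1/2 i i.
Crossing each possibility with the mother I^A i and summing P(type A): 1/2·3/4 + 1/2·1/2 = 5/8.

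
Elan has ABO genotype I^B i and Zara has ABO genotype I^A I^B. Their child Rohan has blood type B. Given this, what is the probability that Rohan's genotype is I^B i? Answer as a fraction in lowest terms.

1/2

Cross I^B i × I^A I^B → 1/4 I^A I^B, 1/4 I^A i, 1/4 I^B I^B, 1/4 I^B i.
Type-B genotypes among offspring: I^B I^B (1/4), I^B i (1/4); total 1/2.
P(I^B i | type B) = (1/4) / (1/2) = 1/2.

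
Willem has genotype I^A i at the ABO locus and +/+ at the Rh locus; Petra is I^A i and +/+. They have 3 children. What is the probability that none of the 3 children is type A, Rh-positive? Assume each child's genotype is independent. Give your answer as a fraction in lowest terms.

1/64

ABO cross I^A i × I^A i → 1/4 O, 3/4 A.
Rh cross +/+ × +/+ → 1 Rh+; so P(type A, Rh-positive) = 3/4 × 1 = 3/4 per child.
P(not type A, Rh-positive) = 1/4 for one child; (1/4)^3 = 1/64.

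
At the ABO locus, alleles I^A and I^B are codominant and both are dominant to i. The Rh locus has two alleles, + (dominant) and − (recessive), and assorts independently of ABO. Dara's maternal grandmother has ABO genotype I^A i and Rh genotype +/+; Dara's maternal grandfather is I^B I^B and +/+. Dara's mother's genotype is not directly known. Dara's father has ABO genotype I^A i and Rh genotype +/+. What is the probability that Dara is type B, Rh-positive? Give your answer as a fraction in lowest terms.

Dara's mother's ABO genotype from I^A i × I^B I^B: 1/2 I^A I^B, 1/2 I^B i.
Crossing each possibility with the father I^A i and summing P(type B): 1/2·1/4 + 1/2·1/4 = 1/4.
Similarly for Rh via the mother's Rh distribution: P(Rh+) = 1.
Independent loci: 1/4 × 1 = 1/4.

1/4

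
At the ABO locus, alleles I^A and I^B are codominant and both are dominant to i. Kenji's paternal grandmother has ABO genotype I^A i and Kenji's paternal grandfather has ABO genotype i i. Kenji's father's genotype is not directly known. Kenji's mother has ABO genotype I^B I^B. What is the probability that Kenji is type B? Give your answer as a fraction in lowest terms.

3/4

Kenji's father's ABO genotype from I^A i × i i: 1/2 I^A i, 1/2 i i.
Crossing each possibility with the mother I^B I^B and summing P(type B): 1/2·1/2 + 1/2·1 = 3/4.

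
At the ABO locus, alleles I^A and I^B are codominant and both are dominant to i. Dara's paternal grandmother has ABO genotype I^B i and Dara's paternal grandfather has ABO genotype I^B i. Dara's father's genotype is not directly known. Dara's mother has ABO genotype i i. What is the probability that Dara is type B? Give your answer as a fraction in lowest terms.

1/2

Dara's father's ABO genotype from I^B i × I^B i: 1/4 I^B I^B, 1/2 I^B i, 1/4 i i.
Crossing each possibility with the mother i i and summing P(type B): 1/4·1 + 1/2·1/2 + 1/4·0 = 1/2.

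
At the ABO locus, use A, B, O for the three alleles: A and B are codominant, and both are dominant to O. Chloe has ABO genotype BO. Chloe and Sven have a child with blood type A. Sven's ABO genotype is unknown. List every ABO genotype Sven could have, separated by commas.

For each candidate genotype of Sven, check whether crossing it with BO can produce every observed child phenotype.
  AA → possible child types {A, AB} ✓
  AB → possible child types {A, B, AB} ✓
  AO → possible child types {O, A, B, AB} ✓
  BB → possible child types {B} ✗
  BO → possible child types {O, B} ✗
  OO → possible child types {O, B} ✗

AA, AB, AO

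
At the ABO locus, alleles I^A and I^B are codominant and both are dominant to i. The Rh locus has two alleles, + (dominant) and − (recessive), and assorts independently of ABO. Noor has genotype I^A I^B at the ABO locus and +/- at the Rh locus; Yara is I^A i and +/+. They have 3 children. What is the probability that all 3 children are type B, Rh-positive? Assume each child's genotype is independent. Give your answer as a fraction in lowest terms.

1/64

ABO cross I^A I^B × I^A i → 1/2 A, 1/4 B, 1/4 AB.
Rh cross +/- × +/+ → 1 Rh+; so P(type B, Rh-positive) = 1/4 × 1 = 1/4 per child.
All 3 independent: (1/4)^3 = 1/64.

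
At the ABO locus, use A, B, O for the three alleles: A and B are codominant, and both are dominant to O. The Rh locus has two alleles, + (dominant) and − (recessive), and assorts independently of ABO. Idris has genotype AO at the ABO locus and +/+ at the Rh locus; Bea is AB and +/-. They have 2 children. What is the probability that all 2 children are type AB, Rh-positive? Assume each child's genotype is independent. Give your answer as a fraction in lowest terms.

ABO cross AO × AB → 1/2 A, 1/4 B, 1/4 AB.
Rh cross +/+ × +/- → 1 Rh+; so P(type AB, Rh-positive) = 1/4 × 1 = 1/4 per child.
All 2 independent: (1/4)^2 = 1/16.

1/16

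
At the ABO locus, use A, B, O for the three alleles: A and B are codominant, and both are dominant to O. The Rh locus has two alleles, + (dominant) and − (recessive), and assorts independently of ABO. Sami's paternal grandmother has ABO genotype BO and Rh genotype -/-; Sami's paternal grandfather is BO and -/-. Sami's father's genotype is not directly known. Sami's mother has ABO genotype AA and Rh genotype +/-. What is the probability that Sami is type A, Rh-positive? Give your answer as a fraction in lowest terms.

Sami's father's ABO genotype from BO × BO: 1/4 BB, 1/2 BO, 1/4 OO.
Crossing each possibility with the mother AA and summing P(type A): 1/4·0 + 1/2·1/2 + 1/4·1 = 1/2.
Similarly for Rh via the father's Rh distribution: P(Rh+) = 1/2.
Independent loci: 1/2 × 1/2 = 1/4.

1/4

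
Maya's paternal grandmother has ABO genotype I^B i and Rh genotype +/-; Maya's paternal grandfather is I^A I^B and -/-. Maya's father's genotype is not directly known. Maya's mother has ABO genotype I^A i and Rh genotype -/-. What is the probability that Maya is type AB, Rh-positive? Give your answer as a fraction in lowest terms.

Maya's father's ABO genotype from I^B i × I^A I^B: 1/4 I^A I^B, 1/4 I^A i, 1/4 I^B I^B, 1/4 I^B i.
Crossing each possibility with the mother I^A i and summing P(type AB): 1/4·1/4 + 1/4·0 + 1/4·1/2 + 1/4·1/4 = 1/4.
Similarly for Rh via the father's Rh distribution: P(Rh+) = 1/4.
Independent loci: 1/4 × 1/4 = 1/16.

1/16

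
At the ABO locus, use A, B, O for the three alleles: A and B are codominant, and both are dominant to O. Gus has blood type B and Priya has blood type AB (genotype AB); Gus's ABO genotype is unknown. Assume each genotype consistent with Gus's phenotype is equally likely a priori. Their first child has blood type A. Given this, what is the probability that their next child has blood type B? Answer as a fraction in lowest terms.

1/2

Possible genotypes: Gus ∈ {BB, BO}; Priya ∈ {AB}.
Weight each parental genotype pair by prior × P(type-A child):
  BO × AB: posterior weight 1; P(next child type B) = 1/2.
Weighted sum = 1/2.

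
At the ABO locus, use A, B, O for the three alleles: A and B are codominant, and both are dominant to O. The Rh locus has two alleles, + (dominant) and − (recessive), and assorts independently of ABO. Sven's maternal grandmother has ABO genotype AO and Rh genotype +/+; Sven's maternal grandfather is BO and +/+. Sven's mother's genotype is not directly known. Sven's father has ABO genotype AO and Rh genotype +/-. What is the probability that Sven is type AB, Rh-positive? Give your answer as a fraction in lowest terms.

Sven's mother's ABO genotype from AO × BO: 1/4 AB, 1/4 AO, 1/4 BO, 1/4 OO.
Crossing each possibility with the father AO and summing P(type AB): 1/4·1/4 + 1/4·0 + 1/4·1/4 + 1/4·0 = 1/8.
Similarly for Rh via the mother's Rh distribution: P(Rh+) = 1.
Independent loci: 1/8 × 1 = 1/8.

1/8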